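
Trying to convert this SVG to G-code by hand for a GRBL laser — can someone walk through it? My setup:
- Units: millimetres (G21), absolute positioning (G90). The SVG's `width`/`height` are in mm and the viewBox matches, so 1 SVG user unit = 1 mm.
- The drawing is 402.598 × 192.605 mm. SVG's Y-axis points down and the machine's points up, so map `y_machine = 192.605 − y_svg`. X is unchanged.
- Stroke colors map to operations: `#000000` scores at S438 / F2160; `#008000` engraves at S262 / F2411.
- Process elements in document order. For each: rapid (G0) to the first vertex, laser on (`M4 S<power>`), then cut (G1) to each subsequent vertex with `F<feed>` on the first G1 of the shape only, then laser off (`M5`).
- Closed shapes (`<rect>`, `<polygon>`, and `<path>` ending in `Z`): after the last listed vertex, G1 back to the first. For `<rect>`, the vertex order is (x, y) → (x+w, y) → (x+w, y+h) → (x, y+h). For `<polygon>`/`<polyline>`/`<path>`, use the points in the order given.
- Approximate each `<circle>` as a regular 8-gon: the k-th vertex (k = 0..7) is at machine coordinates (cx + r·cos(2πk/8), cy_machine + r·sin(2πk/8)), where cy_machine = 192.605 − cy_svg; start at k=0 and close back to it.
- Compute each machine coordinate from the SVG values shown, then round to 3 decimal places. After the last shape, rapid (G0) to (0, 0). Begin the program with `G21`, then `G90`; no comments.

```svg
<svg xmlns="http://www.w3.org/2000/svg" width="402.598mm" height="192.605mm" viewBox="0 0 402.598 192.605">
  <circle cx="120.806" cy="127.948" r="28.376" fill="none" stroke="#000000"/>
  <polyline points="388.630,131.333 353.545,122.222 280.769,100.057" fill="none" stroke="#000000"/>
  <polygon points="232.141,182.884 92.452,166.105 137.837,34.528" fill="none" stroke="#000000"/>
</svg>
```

G21
G90
G0 X149.182 Y64.657
M4 S438
G1 X140.871 Y84.722 F2160
G1 X120.806 Y93.033
G1 X100.741 Y84.722
G1 X92.430 Y64.657
G1 X100.741 Y44.592
G1 X120.806 Y36.281
G1 X140.871 Y44.592
G1 X149.182 Y64.657
M5
G0 X388.630 Y61.272
M4 S438
G1 X353.545 Y70.383 F2160
G1 X280.769 Y92.548
M5
G0 X232.141 Y9.721
M4 S438
G1 X92.452 Y26.500 F2160
G1 X137.837 Y158.077
G1 X232.141 Y9.721
M5
G0 X0.000 Y0.000

Since the viewBox matches the mm dimensions, user units are millimetres directly. The only transform is the Y-flip y_m = 192.605 − y_svg.

Shape 1 is a circle drawn with `<circle>`. Its stroke #000000 means score at S438, F2160. After flipping Y the toolpath is (149.182,64.657) → (140.871,84.722) → (120.806,93.033) → (100.741,84.722) → (92.430,64.657) → (100.741,44.592) → (120.806,36.281) → (140.871,44.592) → (149.182,64.657), returning to the start.

Shape 2 is a open polyline drawn with `<polyline>`. Its stroke #000000 means score at S438, F2160. After flipping Y the toolpath is (388.630,61.272) → (353.545,70.383) → (280.769,92.548).

Shape 3 is a closed polygon drawn with `<polygon>`. Its stroke #000000 means score at S438, F2160. After flipping Y the toolpath is (232.141,9.721) → (92.452,26.500) → (137.837,158.077) → (232.141,9.721), returning to the start.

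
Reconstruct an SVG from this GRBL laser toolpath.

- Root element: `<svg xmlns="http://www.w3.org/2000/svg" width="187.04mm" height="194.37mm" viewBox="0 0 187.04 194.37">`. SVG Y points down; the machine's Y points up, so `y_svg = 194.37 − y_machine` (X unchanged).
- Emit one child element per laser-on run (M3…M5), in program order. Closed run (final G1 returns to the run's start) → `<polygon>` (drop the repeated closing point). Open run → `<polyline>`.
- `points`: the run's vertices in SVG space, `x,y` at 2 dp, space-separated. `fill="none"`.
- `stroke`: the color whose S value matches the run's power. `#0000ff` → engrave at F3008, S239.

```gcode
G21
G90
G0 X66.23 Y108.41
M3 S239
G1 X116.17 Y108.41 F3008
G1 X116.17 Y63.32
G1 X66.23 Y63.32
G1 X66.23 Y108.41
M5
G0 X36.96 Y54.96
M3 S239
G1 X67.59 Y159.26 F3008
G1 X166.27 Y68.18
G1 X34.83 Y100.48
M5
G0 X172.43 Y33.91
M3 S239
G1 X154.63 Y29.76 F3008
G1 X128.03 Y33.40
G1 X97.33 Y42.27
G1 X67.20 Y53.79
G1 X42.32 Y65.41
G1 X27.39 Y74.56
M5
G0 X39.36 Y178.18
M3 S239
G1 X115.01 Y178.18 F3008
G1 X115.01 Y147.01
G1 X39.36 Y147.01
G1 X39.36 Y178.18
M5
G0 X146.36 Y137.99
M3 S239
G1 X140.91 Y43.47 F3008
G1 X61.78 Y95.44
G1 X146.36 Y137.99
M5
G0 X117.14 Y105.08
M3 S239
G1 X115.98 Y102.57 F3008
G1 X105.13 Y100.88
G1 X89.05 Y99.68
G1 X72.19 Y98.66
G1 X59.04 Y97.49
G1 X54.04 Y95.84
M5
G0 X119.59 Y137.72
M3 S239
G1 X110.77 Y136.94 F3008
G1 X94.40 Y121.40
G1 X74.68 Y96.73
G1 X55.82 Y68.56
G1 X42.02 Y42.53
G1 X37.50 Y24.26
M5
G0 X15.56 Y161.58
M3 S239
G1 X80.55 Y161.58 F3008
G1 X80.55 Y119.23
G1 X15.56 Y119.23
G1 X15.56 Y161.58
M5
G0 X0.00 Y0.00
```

<svg xmlns="http://www.w3.org/2000/svg" width="187.04mm" height="194.37mm" viewBox="0 0 187.04 194.37">
  <polygon points="66.23,85.96 116.17,85.96 116.17,131.05 66.23,131.05" fill="none" stroke="#0000ff"/>
  <polyline points="36.96,139.41 67.59,35.11 166.27,126.19 34.83,93.89" fill="none" stroke="#0000ff"/>
  <polyline points="172.43,160.46 154.63,164.61 128.03,160.97 97.33,152.10 67.20,140.58 42.32,128.96 27.39,119.81" fill="none" stroke="#0000ff"/>
  <polygon points="39.36,16.19 115.01,16.19 115.01,47.36 39.36,47.36" fill="none" stroke="#0000ff"/>
  <polygon points="146.36,56.38 140.91,150.90 61.78,98.93" fill="none" stroke="#0000ff"/>
  <polyline points="117.14,89.29 115.98,91.80 105.13,93.49 89.05,94.69 72.19,95.71 59.04,96.88 54.04,98.53" fill="none" stroke="#0000ff"/>
  <polyline points="119.59,56.65 110.77,57.43 94.40,72.97 74.68,97.64 55.82,125.81 42.02,151.84 37.50,170.11" fill="none" stroke="#0000ff"/>
  <polygon points="15.56,32.79 80.55,32.79 80.55,75.14 15.56,75.14" fill="none" stroke="#0000ff"/>
</svg>

Machine Y-up, SVG Y-down with viewBox height 194.37, so y_svg = 194.37 − y_machine; X carries over. Every run uses S239, so all elements get stroke `#0000ff` (engrave).

Run 1: The run returns to its start, so emit a `<polygon>` with points (Y-flipped): 66.23,85.96 116.17,85.96 116.17,131.05 66.23,131.05.

Run 2: The run is open, so emit a `<polyline>` with points (Y-flipped): 36.96,139.41 67.59,35.11 166.27,126.19 34.83,93.89.

Run 3: The run is open, so emit a `<polyline>` with points (Y-flipped): 172.43,160.46 154.63,164.61 128.03,160.97 97.33,152.10 67.20,140.58 42.32,128.96 27.39,119.81.

Run 4: The run returns to its start, so emit a `<polygon>` with points (Y-flipped): 39.36,16.19 115.01,16.19 115.01,47.36 39.36,47.36.

Run 5: The run returns to its start, so emit a `<polygon>` with points (Y-flipped): 146.36,56.38 140.91,150.90 61.78,98.93.

Run 6: The run is open, so emit a `<polyline>` with points (Y-flipped): 117.14,89.29 115.98,91.80 105.13,93.49 89.05,94.69 72.19,95.71 59.04,96.88 54.04,98.53.

Run 7: The run is open, so emit a `<polyline>` with points (Y-flipped): 119.59,56.65 110.77,57.43 94.40,72.97 74.68,97.64 55.82,125.81 42.02,151.84 37.50,170.11.

Run 8: The run returns to its start, so emit a `<polygon>` with points (Y-flipped): 15.56,32.79 80.55,32.79 80.55,75.14 15.56,75.14.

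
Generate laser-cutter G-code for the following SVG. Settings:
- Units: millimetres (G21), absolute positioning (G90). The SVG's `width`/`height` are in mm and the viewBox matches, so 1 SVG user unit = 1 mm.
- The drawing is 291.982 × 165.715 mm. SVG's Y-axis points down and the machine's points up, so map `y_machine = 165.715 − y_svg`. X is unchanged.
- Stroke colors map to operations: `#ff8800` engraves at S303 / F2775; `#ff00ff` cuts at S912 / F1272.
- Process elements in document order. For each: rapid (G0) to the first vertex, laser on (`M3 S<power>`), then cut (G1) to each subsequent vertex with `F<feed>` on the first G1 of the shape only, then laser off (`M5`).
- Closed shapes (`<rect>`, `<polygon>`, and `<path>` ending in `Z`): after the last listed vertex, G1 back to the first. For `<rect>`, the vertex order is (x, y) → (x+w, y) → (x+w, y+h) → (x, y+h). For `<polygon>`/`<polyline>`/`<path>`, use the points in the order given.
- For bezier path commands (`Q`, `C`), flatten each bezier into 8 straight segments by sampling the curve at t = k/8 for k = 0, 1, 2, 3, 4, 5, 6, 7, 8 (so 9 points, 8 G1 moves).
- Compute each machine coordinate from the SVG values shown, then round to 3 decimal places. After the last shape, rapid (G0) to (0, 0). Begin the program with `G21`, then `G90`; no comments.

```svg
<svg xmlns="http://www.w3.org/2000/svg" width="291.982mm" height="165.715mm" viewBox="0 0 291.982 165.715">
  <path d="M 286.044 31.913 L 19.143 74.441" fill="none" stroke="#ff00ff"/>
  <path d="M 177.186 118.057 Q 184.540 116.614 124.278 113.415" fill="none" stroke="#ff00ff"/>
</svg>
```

G21
G90
G0 X286.044 Y133.802
M3 S912
G1 X19.143 Y91.274 F1272
M5
G0 X177.186 Y47.658
M3 S912
G1 X177.968 Y48.046 F1272
G1 X176.637 Y48.489
G1 X173.193 Y48.987
G1 X167.636 Y49.540
G1 X159.966 Y50.148
G1 X150.183 Y50.810
G1 X138.287 Y51.528
G1 X124.278 Y52.300
M5
G0 X0.000 Y0.000

viewBox `0 0 291.982 165.715` with mm width/height → 1 unit = 1 mm. Flip: y_m = 165.715 − y_svg.

**Shape 1** — `<path>` line segment, stroke `#ff00ff` → cut (S912, F1272). Machine vertices: (286.044,133.802) → (19.143,91.274). Open path.

**Shape 2** — `<path>` quadratic bezier, stroke `#ff00ff` → cut (S912, F1272). Control points (SVG): P0=(177.186,118.057), P1=(184.540,116.614), P2=(124.278,113.415); sampled at t=k/8. Machine vertices: (177.186,47.658) → (177.968,48.046) → (176.637,48.489) → (173.193,48.987) → (167.636,49.540) → (159.966,50.148) → (150.183,50.810) → (138.287,51.528) → (124.278,52.300). Open path.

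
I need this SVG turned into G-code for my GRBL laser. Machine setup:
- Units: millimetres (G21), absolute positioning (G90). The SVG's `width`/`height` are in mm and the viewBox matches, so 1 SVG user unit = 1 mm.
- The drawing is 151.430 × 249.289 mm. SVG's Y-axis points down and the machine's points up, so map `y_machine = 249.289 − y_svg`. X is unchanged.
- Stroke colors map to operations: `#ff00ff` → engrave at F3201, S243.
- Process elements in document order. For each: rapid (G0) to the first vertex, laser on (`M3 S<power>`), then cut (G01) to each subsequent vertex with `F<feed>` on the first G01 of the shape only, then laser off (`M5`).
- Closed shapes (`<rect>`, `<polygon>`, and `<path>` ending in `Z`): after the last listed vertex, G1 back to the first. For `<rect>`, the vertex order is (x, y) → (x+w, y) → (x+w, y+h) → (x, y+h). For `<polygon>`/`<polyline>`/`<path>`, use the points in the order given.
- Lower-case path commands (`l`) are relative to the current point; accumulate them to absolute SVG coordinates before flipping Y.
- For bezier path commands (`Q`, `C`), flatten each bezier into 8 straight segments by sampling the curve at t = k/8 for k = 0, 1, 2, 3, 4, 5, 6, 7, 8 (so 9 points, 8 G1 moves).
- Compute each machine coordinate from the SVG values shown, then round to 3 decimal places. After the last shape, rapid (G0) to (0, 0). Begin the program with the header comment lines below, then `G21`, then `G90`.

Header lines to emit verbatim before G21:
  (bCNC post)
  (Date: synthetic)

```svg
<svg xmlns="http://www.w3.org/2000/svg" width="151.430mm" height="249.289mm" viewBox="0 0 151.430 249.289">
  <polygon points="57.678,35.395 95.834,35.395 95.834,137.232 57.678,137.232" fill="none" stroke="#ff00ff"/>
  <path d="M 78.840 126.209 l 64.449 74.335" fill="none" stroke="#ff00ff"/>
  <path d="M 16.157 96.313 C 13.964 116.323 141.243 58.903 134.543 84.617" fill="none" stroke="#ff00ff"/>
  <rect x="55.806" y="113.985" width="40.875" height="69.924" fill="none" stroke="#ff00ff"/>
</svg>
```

(bCNC post)
(Date: synthetic)
G21
G90
G0 X57.678 Y213.894
M3 S243
G01 X95.834 Y213.894 F3201
G01 X95.834 Y112.057
G01 X57.678 Y112.057
G01 X57.678 Y213.894
M5
G0 X78.840 Y123.080
M3 S243
G01 X143.289 Y48.745 F3201
M5
G0 X16.157 Y152.976
M3 S243
G01 X20.889 Y148.788 F3201
G01 X34.672 Y149.978
G01 X54.418 Y154.663
G01 X77.040 Y160.963
G01 X99.451 Y166.995
G01 X118.563 Y170.879
G01 X131.290 Y170.731
G01 X134.543 Y164.672
M5
G0 X55.806 Y135.304
M3 S243
G01 X96.681 Y135.304 F3201
G01 X96.681 Y65.380
G01 X55.806 Y65.380
G01 X55.806 Y135.304
M5
G0 X0.000 Y0.000

viewBox `0 0 151.430 249.289` with mm width/height → 1 unit = 1 mm. Flip: y_m = 249.289 − y_svg.

**Shape 1** — `<polygon>` rectangle, stroke `#ff00ff` → engrave (S243, F3201). Machine vertices: (57.678,213.894) → (95.834,213.894) → (95.834,112.057) → (57.678,112.057) → (57.678,213.894). Closed: final G1 returns to the first vertex.

**Shape 2** — `<path>` line segment, stroke `#ff00ff` → engrave (S243, F3201). Machine vertices: (78.840,123.080) → (143.289,48.745). Open path.

**Shape 3** — `<path>` cubic bezier, stroke `#ff00ff` → engrave (S243, F3201). Control points (SVG): P0=(16.157,96.313), P1=(13.964,116.323), P2=(141.243,58.903), P3=(134.543,84.617); sampled at t=k/8. Machine vertices: (16.157,152.976) → (20.889,148.788) → (34.672,149.978) → (54.418,154.663) → (77.040,160.963) → (99.451,166.995) → (118.563,170.879) → (131.290,170.731) → (134.543,164.672). Open path.

**Shape 4** — `<rect>` rectangle, stroke `#ff00ff` → engrave (S243, F3201). Machine vertices: (55.806,135.304) → (96.681,135.304) → (96.681,65.380) → (55.806,65.380) → (55.806,135.304). Closed: final G1 returns to the first vertex.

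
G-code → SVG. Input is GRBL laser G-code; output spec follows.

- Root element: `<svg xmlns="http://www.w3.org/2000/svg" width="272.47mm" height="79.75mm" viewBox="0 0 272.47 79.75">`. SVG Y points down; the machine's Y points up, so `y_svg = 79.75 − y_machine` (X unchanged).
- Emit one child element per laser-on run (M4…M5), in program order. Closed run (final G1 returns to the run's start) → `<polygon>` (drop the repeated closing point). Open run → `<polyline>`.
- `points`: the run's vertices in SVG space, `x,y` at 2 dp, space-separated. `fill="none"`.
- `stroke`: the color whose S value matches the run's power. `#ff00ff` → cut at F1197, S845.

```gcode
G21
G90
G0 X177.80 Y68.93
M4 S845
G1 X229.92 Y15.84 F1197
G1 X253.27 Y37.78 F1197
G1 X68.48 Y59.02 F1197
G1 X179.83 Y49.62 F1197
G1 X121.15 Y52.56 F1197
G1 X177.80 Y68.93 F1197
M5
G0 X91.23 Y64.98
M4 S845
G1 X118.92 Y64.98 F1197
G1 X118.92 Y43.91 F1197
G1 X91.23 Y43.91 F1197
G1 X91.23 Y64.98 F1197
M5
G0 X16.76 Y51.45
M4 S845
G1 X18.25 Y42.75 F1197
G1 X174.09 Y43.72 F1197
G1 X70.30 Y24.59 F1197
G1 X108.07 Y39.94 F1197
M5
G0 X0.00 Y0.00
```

Machine Y-up, SVG Y-down with viewBox height 79.75, so y_svg = 79.75 − y_machine; X carries over. Every run uses S845, so all elements get stroke `#ff00ff` (cut).

Run 1: The run returns to its start, so emit a `<polygon>` with points (Y-flipped): 177.80,10.82 229.92,63.91 253.27,41.97 68.48,20.73 179.83,30.13 121.15,27.19.

Run 2: The run returns to its start, so emit a `<polygon>` with points (Y-flipped): 91.23,14.77 118.92,14.77 118.92,35.84 91.23,35.84.

Run 3: The run is open, so emit a `<polyline>` with points (Y-flipped): 16.76,28.30 18.25,37.00 174.09,36.03 70.30,55.16 108.07,39.81.

<svg xmlns="http://www.w3.org/2000/svg" width="272.47mm" height="79.75mm" viewBox="0 0 272.47 79.75">
  <polygon points="177.80,10.82 229.92,63.91 253.27,41.97 68.48,20.73 179.83,30.13 121.15,27.19" fill="none" stroke="#ff00ff"/>
  <polygon points="91.23,14.77 118.92,14.77 118.92,35.84 91.23,35.84" fill="none" stroke="#ff00ff"/>
  <polyline points="16.76,28.30 18.25,37.00 174.09,36.03 70.30,55.16 108.07,39.81" fill="none" stroke="#ff00ff"/>
</svg>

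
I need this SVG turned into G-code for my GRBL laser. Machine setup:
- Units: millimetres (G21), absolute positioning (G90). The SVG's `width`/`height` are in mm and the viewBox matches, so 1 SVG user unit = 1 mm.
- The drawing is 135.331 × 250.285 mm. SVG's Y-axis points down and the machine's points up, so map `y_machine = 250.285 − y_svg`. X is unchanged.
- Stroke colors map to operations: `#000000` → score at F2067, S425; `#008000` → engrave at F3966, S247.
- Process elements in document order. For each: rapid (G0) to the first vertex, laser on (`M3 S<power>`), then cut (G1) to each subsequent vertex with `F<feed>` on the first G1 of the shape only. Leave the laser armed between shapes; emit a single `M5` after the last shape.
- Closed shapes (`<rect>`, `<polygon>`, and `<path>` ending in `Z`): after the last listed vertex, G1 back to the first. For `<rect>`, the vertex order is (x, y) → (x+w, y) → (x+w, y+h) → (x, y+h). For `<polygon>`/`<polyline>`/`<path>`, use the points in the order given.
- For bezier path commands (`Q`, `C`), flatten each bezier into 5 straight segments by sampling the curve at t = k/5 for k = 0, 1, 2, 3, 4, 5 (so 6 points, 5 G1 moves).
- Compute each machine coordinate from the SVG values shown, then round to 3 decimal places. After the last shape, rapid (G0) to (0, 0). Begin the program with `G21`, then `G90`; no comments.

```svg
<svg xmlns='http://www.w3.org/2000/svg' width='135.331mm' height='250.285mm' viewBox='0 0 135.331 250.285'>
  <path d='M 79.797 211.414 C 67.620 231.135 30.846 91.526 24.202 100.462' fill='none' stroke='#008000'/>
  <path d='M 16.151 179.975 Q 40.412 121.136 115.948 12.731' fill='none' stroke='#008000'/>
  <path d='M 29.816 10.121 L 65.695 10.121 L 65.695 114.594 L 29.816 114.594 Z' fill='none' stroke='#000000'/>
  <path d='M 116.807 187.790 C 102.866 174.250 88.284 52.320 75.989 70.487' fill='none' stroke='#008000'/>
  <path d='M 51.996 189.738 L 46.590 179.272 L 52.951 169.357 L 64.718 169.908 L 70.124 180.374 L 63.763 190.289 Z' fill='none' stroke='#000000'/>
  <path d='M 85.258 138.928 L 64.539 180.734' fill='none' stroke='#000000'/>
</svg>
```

1 u = 1 mm; y_m = 250.285 − y.

[1] `<path>` cubic bezier, #008000→engrave S247 F3966: (79.797,38.871) → (69.977,43.695) → (56.881,71.980) → (43.135,108.949) → (31.366,139.822) → (24.202,149.823)

[2] `<path>` quadratic bezier, #008000→engrave S247 F3966: (16.151,70.310) → (27.906,95.828) → (43.764,125.312) → (63.723,158.761) → (87.785,196.175) → (115.948,237.554)

[3] `<path>` rectangle, #000000→score S425 F2067: (29.816,240.164) → (65.695,240.164) → (65.695,135.691) → (29.816,135.691) → (29.816,240.164) (closed)

[4] `<path>` cubic bezier, #008000→engrave S247 F3966: (116.807,62.495) → (108.389,81.638) → (99.958,114.867) → (91.653,150.255) → (83.617,175.874) → (75.989,179.798)

[5] `<path>` regular polygon, #000000→score S425 F2067: (51.996,60.547) → (46.590,71.013) → (52.951,80.928) → (64.718,80.377) → (70.124,69.911) → (63.763,59.996) → (51.996,60.547) (closed)

[6] `<path>` line segment, #000000→score S425 F2067: (85.258,111.357) → (64.539,69.551)

G21
G90
G0 X79.797 Y38.871
M3 S247
G1 X69.977 Y43.695 F3966
G1 X56.881 Y71.980
G1 X43.135 Y108.949
G1 X31.366 Y139.822
G1 X24.202 Y149.823
G0 X16.151 Y70.310
M3 S247
G1 X27.906 Y95.828 F3966
G1 X43.764 Y125.312
G1 X63.723 Y158.761
G1 X87.785 Y196.175
G1 X115.948 Y237.554
G0 X29.816 Y240.164
M3 S425
G1 X65.695 Y240.164 F2067
G1 X65.695 Y135.691
G1 X29.816 Y135.691
G1 X29.816 Y240.164
G0 X116.807 Y62.495
M3 S247
G1 X108.389 Y81.638 F3966
G1 X99.958 Y114.867
G1 X91.653 Y150.255
G1 X83.617 Y175.874
G1 X75.989 Y179.798
G0 X51.996 Y60.547
M3 S425
G1 X46.590 Y71.013 F2067
G1 X52.951 Y80.928
G1 X64.718 Y80.377
G1 X70.124 Y69.911
G1 X63.763 Y59.996
G1 X51.996 Y60.547
G0 X85.258 Y111.357
M3 S425
G1 X64.539 Y69.551 F2067
M5
G0 X0.000 Y0.000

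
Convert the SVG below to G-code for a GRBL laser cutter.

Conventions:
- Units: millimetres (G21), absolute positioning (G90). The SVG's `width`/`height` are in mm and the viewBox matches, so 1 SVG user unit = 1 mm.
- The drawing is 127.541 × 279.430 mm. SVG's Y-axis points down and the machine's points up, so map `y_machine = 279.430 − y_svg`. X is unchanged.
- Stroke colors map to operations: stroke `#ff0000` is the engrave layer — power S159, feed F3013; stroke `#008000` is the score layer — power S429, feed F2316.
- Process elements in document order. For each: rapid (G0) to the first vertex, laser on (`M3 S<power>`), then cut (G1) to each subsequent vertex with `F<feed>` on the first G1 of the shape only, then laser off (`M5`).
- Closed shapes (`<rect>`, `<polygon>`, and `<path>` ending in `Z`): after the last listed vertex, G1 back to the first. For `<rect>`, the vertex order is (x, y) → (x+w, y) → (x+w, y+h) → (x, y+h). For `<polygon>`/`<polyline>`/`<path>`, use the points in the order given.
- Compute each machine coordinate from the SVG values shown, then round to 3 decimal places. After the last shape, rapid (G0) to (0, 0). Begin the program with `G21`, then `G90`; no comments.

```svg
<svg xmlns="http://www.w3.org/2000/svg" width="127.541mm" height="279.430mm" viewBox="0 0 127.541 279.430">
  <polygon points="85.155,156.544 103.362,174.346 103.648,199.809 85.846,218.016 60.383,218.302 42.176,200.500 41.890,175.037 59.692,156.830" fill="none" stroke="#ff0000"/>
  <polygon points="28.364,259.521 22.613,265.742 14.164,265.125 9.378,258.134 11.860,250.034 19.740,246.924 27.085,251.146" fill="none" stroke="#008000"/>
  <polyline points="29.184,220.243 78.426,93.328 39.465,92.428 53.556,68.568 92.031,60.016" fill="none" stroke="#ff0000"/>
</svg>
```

G21
G90
G0 X85.155 Y122.886
M3 S159
G1 X103.362 Y105.084 F3013
G1 X103.648 Y79.621
G1 X85.846 Y61.414
G1 X60.383 Y61.128
G1 X42.176 Y78.930
G1 X41.890 Y104.393
G1 X59.692 Y122.600
G1 X85.155 Y122.886
M5
G0 X28.364 Y19.909
M3 S429
G1 X22.613 Y13.688 F2316
G1 X14.164 Y14.305
G1 X9.378 Y21.296
G1 X11.860 Y29.396
G1 X19.740 Y32.506
G1 X27.085 Y28.284
G1 X28.364 Y19.909
M5
G0 X29.184 Y59.187
M3 S159
G1 X78.426 Y186.102 F3013
G1 X39.465 Y187.002
G1 X53.556 Y210.862
G1 X92.031 Y219.414
M5
G0 X0.000 Y0.000

Since the viewBox matches the mm dimensions, user units are millimetres directly. The only transform is the Y-flip y_m = 279.430 − y_svg.

Shape 1 is a regular polygon drawn with `<polygon>`. Its stroke #ff0000 means engrave at S159, F3013. After flipping Y the toolpath is (85.155,122.886) → (103.362,105.084) → (103.648,79.621) → (85.846,61.414) → (60.383,61.128) → (42.176,78.930) → (41.890,104.393) → (59.692,122.600) → (85.155,122.886), returning to the start.

Shape 2 is a regular polygon drawn with `<polygon>`. Its stroke #008000 means score at S429, F2316. After flipping Y the toolpath is (28.364,19.909) → (22.613,13.688) → (14.164,14.305) → (9.378,21.296) → (11.860,29.396) → (19.740,32.506) → (27.085,28.284) → (28.364,19.909), returning to the start.

Shape 3 is a open polyline drawn with `<polyline>`. Its stroke #ff0000 means engrave at S159, F3013. After flipping Y the toolpath is (29.184,59.187) → (78.426,186.102) → (39.465,187.002) → (53.556,210.862) → (92.031,219.414).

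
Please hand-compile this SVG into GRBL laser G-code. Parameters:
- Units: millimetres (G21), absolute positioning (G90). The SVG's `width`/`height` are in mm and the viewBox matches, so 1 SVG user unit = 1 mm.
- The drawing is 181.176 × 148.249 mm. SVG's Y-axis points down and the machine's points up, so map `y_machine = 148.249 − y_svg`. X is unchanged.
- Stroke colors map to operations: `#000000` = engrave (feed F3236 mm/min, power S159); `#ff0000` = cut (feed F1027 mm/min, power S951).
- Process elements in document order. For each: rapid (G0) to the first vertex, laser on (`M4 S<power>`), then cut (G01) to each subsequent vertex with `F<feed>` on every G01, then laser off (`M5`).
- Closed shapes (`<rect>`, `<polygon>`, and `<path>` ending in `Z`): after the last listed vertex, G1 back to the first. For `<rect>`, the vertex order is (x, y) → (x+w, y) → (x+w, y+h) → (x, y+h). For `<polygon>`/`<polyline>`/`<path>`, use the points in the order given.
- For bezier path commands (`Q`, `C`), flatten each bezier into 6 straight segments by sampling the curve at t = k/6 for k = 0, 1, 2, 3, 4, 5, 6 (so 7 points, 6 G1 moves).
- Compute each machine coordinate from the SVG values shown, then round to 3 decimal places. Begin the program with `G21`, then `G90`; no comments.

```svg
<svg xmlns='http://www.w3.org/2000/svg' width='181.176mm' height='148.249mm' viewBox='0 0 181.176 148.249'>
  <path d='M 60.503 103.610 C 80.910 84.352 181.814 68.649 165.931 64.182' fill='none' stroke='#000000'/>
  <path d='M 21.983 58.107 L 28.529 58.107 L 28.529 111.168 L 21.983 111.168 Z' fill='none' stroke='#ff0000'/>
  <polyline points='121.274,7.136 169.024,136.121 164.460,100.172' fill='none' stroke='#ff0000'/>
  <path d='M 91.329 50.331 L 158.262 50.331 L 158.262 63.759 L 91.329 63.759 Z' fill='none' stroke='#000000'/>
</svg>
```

G21
G90
G0 X60.503 Y44.639
M4 S159
G01 X76.501 Y53.936 F3236
G01 X100.436 Y62.428 F3236
G01 X126.826 Y69.900 F3236
G01 X150.192 Y76.139 F3236
G01 X165.054 Y80.933 F3236
G01 X165.931 Y84.067 F3236
M5
G0 X21.983 Y90.142
M4 S951
G01 X28.529 Y90.142 F1027
G01 X28.529 Y37.081 F1027
G01 X21.983 Y37.081 F1027
G01 X21.983 Y90.142 F1027
M5
G0 X121.274 Y141.113
M4 S951
G01 X169.024 Y12.128 F1027
G01 X164.460 Y48.077 F1027
M5
G0 X91.329 Y97.918
M4 S159
G01 X158.262 Y97.918 F3236
G01 X158.262 Y84.490 F3236
G01 X91.329 Y84.490 F3236
G01 X91.329 Y97.918 F3236
M5

viewBox `0 0 181.176 148.249` with mm width/height → 1 unit = 1 mm. Flip: y_m = 148.249 − y_svg.

**Shape 1** — `<path>` cubic bezier, stroke `#000000` → engrave (S159, F3236). Control points (SVG): P0=(60.503,103.610), P1=(80.910,84.352), P2=(181.814,68.649), P3=(165.931,64.182); sampled at t=k/6. Machine vertices: (60.503,44.639) → (76.501,53.936) → (100.436,62.428) → (126.826,69.900) → (150.192,76.139) → (165.054,80.933) → (165.931,84.067). Open path.

**Shape 2** — `<path>` rectangle, stroke `#ff0000` → cut (S951, F1027). Machine vertices: (21.983,90.142) → (28.529,90.142) → (28.529,37.081) → (21.983,37.081) → (21.983,90.142). Closed: final G1 returns to the first vertex.

**Shape 3** — `<polyline>` open polyline, stroke `#ff0000` → cut (S951, F1027). Machine vertices: (121.274,141.113) → (169.024,12.128) → (164.460,48.077). Open path.

**Shape 4** — `<path>` rectangle, stroke `#000000` → engrave (S159, F3236). Machine vertices: (91.329,97.918) → (158.262,97.918) → (158.262,84.490) → (91.329,84.490) → (91.329,97.918). Closed: final G1 returns to the first vertex.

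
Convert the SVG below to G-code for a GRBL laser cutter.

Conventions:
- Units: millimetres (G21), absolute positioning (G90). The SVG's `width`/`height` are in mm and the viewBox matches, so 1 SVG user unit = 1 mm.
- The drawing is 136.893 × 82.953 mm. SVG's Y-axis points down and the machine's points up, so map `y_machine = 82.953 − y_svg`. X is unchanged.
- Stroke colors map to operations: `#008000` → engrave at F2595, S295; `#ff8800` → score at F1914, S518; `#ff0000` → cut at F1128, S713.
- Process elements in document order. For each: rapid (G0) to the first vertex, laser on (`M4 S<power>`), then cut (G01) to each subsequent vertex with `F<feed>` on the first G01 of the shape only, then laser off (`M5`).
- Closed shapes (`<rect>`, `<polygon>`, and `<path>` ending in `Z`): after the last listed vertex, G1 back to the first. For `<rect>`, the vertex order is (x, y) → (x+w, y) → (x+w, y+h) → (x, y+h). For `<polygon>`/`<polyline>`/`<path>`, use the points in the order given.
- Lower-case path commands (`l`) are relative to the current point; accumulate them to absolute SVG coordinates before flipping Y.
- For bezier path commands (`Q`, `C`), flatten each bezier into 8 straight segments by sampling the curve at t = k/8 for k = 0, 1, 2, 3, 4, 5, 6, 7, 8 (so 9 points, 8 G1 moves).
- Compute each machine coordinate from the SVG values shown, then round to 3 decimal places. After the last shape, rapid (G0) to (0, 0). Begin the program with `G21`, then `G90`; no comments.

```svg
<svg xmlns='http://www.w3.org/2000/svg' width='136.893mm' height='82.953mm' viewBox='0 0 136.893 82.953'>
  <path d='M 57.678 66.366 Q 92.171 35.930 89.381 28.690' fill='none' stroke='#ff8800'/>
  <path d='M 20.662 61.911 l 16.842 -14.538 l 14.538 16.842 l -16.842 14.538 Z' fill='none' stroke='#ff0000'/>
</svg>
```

G21
G90
G0 X57.678 Y16.587
M4 S518
G01 X65.719 Y23.834 F1914
G01 X72.594 Y30.355
G01 X78.305 Y36.152
G01 X82.850 Y41.224
G01 X86.231 Y45.571
G01 X88.446 Y49.193
G01 X89.496 Y52.091
G01 X89.381 Y54.263
M5
G0 X20.662 Y21.042
M4 S713
G01 X37.504 Y35.580 F1128
G01 X52.042 Y18.738
G01 X35.200 Y4.200
G01 X20.662 Y21.042
M5
G0 X0.000 Y0.000

Since the viewBox matches the mm dimensions, user units are millimetres directly. The only transform is the Y-flip y_m = 82.953 − y_svg.

Shape 1 is a quadratic bezier drawn with `<path>`. Its stroke #ff8800 means score at S518, F1914. After flipping Y the toolpath is (57.678,16.587) → (65.719,23.834) → (72.594,30.355) → (78.305,36.152) → (82.850,41.224) → (86.231,45.571) → (88.446,49.193) → (89.496,52.091) → (89.381,54.263).

Shape 2 is a regular polygon drawn with `<path>`. Its stroke #ff0000 means cut at S713, F1128. After flipping Y the toolpath is (20.662,21.042) → (37.504,35.580) → (52.042,18.738) → (35.200,4.200) → (20.662,21.042), returning to the start.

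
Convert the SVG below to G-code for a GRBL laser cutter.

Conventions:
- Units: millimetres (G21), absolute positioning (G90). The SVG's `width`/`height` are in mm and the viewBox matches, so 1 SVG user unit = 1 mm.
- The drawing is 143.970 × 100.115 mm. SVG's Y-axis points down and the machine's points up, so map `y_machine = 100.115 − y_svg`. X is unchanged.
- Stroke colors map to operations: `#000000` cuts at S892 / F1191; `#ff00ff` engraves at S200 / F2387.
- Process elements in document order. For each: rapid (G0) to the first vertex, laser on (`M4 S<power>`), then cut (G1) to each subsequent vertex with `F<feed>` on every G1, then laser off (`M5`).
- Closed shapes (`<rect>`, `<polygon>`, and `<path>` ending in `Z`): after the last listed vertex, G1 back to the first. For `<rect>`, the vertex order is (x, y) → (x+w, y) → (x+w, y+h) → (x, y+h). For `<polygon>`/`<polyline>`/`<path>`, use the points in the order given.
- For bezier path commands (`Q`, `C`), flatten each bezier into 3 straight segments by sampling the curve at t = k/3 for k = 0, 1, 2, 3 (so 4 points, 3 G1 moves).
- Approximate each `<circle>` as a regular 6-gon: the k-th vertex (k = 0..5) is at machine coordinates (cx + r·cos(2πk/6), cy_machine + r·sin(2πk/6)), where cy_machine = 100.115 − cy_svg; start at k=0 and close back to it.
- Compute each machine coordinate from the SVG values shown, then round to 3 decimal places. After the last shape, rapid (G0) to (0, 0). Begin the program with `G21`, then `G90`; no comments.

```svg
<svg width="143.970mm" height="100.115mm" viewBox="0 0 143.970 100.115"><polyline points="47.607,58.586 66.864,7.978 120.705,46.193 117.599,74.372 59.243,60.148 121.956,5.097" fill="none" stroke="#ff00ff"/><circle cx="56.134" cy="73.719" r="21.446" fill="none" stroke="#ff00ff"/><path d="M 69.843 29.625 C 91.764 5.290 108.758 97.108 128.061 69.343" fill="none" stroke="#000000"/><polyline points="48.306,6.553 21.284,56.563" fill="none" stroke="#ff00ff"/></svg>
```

viewBox `0 0 143.970 100.115` with mm width/height → 1 unit = 1 mm. Flip: y_m = 100.115 − y_svg.

**Shape 1** — `<polyline>` open polyline, stroke `#ff00ff` → engrave (S200, F2387). Machine vertices: (47.607,41.529) → (66.864,92.137) → (120.705,53.922) → (117.599,25.743) → (59.243,39.967) → (121.956,95.018). Open path.

**Shape 2** — `<circle>` circle, stroke `#ff00ff` → engrave (S200, F2387). Machine vertices: (77.580,26.396) → (66.857,44.969) → (45.411,44.969) → (34.688,26.396) → (45.411,7.823) → (66.857,7.823) → (77.580,26.396). Closed: final G1 returns to the first vertex.

**Shape 3** — `<path>` cubic bezier, stroke `#000000` → cut (S892, F1191). Control points (SVG): P0=(69.843,29.625), P1=(91.764,5.290), P2=(108.758,97.108), P3=(128.061,69.343); sampled at t=k/3. Machine vertices: (69.843,70.490) → (90.390,64.838) → (109.260,34.137) → (128.061,30.772). Open path.

**Shape 4** — `<polyline>` line segment, stroke `#ff00ff` → engrave (S200, F2387). Machine vertices: (48.306,93.562) → (21.284,43.552). Open path.

G21
G90
G0 X47.607 Y41.529
M4 S200
G1 X66.864 Y92.137 F2387
G1 X120.705 Y53.922 F2387
G1 X117.599 Y25.743 F2387
G1 X59.243 Y39.967 F2387
G1 X121.956 Y95.018 F2387
M5
G0 X77.580 Y26.396
M4 S200
G1 X66.857 Y44.969 F2387
G1 X45.411 Y44.969 F2387
G1 X34.688 Y26.396 F2387
G1 X45.411 Y7.823 F2387
G1 X66.857 Y7.823 F2387
G1 X77.580 Y26.396 F2387
M5
G0 X69.843 Y70.490
M4 S892
G1 X90.390 Y64.838 F1191
G1 X109.260 Y34.137 F1191
G1 X128.061 Y30.772 F1191
M5
G0 X48.306 Y93.562
M4 S200
G1 X21.284 Y43.552 F2387
M5
G0 X0.000 Y0.000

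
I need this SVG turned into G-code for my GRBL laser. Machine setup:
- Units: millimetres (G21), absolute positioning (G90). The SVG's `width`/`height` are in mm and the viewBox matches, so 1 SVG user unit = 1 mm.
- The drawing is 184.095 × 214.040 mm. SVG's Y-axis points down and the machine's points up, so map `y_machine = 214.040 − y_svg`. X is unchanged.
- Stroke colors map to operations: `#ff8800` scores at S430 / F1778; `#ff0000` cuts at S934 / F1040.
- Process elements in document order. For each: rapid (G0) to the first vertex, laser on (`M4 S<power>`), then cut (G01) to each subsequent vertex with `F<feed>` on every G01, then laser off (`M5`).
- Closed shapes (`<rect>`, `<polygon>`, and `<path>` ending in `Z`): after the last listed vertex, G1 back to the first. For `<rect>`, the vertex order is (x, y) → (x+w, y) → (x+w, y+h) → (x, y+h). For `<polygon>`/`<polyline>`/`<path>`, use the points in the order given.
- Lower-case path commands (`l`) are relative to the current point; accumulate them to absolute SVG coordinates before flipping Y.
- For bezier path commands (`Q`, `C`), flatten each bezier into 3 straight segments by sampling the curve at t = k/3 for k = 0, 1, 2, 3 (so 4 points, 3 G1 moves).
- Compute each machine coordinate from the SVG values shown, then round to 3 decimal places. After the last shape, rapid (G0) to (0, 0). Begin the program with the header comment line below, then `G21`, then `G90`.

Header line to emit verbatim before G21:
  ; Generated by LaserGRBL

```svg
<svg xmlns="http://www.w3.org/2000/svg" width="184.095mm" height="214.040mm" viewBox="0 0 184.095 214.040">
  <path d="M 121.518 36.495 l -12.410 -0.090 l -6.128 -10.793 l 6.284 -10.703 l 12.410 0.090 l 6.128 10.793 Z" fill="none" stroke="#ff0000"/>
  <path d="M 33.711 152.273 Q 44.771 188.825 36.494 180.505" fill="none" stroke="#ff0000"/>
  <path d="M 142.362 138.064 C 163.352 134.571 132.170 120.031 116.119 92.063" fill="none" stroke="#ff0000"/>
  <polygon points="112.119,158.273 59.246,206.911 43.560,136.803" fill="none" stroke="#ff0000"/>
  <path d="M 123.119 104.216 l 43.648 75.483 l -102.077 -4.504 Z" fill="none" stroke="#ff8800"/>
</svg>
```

; Generated by LaserGRBL
G21
G90
G0 X121.518 Y177.545
M4 S934
G01 X109.108 Y177.635 F1040
G01 X102.980 Y188.428 F1040
G01 X109.264 Y199.131 F1040
G01 X121.674 Y199.041 F1040
G01 X127.802 Y188.248 F1040
G01 X121.518 Y177.545 F1040
M5
G0 X33.711 Y61.767
M4 S934
G01 X38.936 Y42.385 F1040
G01 X39.863 Y32.974 F1040
G01 X36.494 Y33.535 F1040
M5
G0 X142.362 Y75.976
M4 S934
G01 X148.454 Y83.240 F1040
G01 X134.721 Y98.397 F1040
G01 X116.119 Y121.977 F1040
M5
G0 X112.119 Y55.767
M4 S934
G01 X59.246 Y7.129 F1040
G01 X43.560 Y77.237 F1040
G01 X112.119 Y55.767 F1040
M5
G0 X123.119 Y109.824
M4 S430
G01 X166.767 Y34.341 F1778
G01 X64.690 Y38.845 F1778
G01 X123.119 Y109.824 F1778
M5
G0 X0.000 Y0.000

viewBox `0 0 184.095 214.040` with mm width/height → 1 unit = 1 mm. Flip: y_m = 214.040 − y_svg.

**Shape 1** — `<path>` regular polygon, stroke `#ff0000` → cut (S934, F1040). Machine vertices: (121.518,177.545) → (109.108,177.635) → (102.980,188.428) → (109.264,199.131) → (121.674,199.041) → (127.802,188.248) → (121.518,177.545). Closed: final G1 returns to the first vertex.

**Shape 2** — `<path>` quadratic bezier, stroke `#ff0000` → cut (S934, F1040). Control points (SVG): P0=(33.711,152.273), P1=(44.771,188.825), P2=(36.494,180.505); sampled at t=k/3. Machine vertices: (33.711,61.767) → (38.936,42.385) → (39.863,32.974) → (36.494,33.535). Open path.

**Shape 3** — `<path>` cubic bezier, stroke `#ff0000` → cut (S934, F1040). Control points (SVG): P0=(142.362,138.064), P1=(163.352,134.571), P2=(132.170,120.031), P3=(116.119,92.063); sampled at t=k/3. Machine vertices: (142.362,75.976) → (148.454,83.240) → (134.721,98.397) → (116.119,121.977). Open path.

**Shape 4** — `<polygon>` regular polygon, stroke `#ff0000` → cut (S934, F1040). Machine vertices: (112.119,55.767) → (59.246,7.129) → (43.560,77.237) → (112.119,55.767). Closed: final G1 returns to the first vertex.

**Shape 5** — `<path>` closed polygon, stroke `#ff8800` → score (S430, F1778). Machine vertices: (123.119,109.824) → (166.767,34.341) → (64.690,38.845) → (123.119,109.824). Closed: final G1 returns to the first vertex.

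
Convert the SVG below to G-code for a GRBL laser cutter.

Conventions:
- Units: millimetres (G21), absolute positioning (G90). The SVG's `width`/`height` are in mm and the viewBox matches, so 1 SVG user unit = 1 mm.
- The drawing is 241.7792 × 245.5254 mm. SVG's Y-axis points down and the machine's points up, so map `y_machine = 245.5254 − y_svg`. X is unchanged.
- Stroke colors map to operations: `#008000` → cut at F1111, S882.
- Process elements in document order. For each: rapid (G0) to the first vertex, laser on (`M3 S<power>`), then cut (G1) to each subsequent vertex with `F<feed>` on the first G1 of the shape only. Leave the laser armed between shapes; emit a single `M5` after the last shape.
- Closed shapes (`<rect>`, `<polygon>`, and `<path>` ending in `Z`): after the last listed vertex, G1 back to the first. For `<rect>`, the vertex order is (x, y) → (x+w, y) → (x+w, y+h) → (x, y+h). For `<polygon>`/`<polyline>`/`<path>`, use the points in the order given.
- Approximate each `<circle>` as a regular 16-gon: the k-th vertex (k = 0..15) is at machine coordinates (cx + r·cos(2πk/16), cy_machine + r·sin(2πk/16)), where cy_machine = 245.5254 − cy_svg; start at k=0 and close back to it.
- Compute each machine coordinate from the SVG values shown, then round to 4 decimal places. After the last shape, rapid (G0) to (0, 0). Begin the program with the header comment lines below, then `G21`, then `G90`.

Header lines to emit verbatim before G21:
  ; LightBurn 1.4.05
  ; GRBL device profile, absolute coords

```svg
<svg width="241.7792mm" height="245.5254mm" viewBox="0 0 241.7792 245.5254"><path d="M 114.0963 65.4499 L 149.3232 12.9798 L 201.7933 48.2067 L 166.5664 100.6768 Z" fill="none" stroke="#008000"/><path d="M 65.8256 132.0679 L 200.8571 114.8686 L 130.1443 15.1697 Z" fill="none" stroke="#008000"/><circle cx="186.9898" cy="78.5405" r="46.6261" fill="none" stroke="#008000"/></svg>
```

viewBox `0 0 241.7792 245.5254` with mm width/height → 1 unit = 1 mm. Flip: y_m = 245.5254 − y_svg.

**Shape 1** — `<path>` regular polygon, stroke `#008000` → cut (S882, F1111). Machine vertices: (114.0963,180.0755) → (149.3232,232.5456) → (201.7933,197.3187) → (166.5664,144.8486) → (114.0963,180.0755). Closed: final G1 returns to the first vertex.

**Shape 2** — `<path>` closed polygon, stroke `#008000` → cut (S882, F1111). Machine vertices: (65.8256,113.4575) → (200.8571,130.6568) → (130.1443,230.3557) → (65.8256,113.4575). Closed: final G1 returns to the first vertex.

**Shape 3** — `<circle>` circle, stroke `#008000` → cut (S882, F1111). Machine vertices: (233.6159,166.9849) → (230.0667,184.8279) → (219.9594,199.9545) → (204.8328,210.0618) → (186.9898,213.6110) → (169.1468,210.0618) → (154.0202,199.9545) → (143.9129,184.8279) → (140.3637,166.9849) → (143.9129,149.1419) → (154.0202,134.0153) → (169.1468,123.9080) → (186.9898,120.3588) → (204.8328,123.9080) → (219.9594,134.0153) → (230.0667,149.1419) → (233.6159,166.9849). Closed: final G1 returns to the first vertex.

; LightBurn 1.4.05
; GRBL device profile, absolute coords
G21
G90
G0 X114.0963 Y180.0755
M3 S882
G1 X149.3232 Y232.5456 F1111
G1 X201.7933 Y197.3187
G1 X166.5664 Y144.8486
G1 X114.0963 Y180.0755
G0 X65.8256 Y113.4575
M3 S882
G1 X200.8571 Y130.6568 F1111
G1 X130.1443 Y230.3557
G1 X65.8256 Y113.4575
G0 X233.6159 Y166.9849
M3 S882
G1 X230.0667 Y184.8279 F1111
G1 X219.9594 Y199.9545
G1 X204.8328 Y210.0618
G1 X186.9898 Y213.6110
G1 X169.1468 Y210.0618
G1 X154.0202 Y199.9545
G1 X143.9129 Y184.8279
G1 X140.3637 Y166.9849
G1 X143.9129 Y149.1419
G1 X154.0202 Y134.0153
G1 X169.1468 Y123.9080
G1 X186.9898 Y120.3588
G1 X204.8328 Y123.9080
G1 X219.9594 Y134.0153
G1 X230.0667 Y149.1419
G1 X233.6159 Y166.9849
M5
G0 X0.0000 Y0.0000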